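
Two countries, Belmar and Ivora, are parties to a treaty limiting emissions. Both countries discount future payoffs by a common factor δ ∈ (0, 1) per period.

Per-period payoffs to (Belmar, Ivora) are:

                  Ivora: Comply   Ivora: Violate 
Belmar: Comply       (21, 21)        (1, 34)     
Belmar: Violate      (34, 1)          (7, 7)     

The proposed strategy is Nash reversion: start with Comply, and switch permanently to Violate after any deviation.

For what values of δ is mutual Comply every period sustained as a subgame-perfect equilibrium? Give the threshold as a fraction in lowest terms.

13/27

Cooperation forever yields 21 each period: 21/(1−δ).
Deviating yields 34 once, then 7 forever: 34 + 7δ/(1−δ).
No profitable deviation requires 21/(1−δ) ≥ 34 + 7δ/(1−δ).
Multiplying by (1−δ): 21 ≥ 34(1−δ) + 7δ = 34 − 27δ.
So 27δ ≥ 13, i.e. δ ≥ 13/27.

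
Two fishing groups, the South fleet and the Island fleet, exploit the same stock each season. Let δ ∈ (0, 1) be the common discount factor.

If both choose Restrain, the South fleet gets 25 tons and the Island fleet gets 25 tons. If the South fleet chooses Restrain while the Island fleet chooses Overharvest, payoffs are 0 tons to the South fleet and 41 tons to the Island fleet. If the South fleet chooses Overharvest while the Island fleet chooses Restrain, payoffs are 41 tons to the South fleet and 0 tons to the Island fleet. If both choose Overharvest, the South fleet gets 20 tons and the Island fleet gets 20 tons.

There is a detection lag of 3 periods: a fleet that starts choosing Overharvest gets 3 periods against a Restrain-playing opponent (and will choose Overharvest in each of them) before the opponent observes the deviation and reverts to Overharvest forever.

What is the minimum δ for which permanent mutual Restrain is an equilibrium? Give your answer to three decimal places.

The best deviation is to choose Overharvest for all 3 undetected periods, earning 41 each, then 20 forever once detected.
Deviation value: 41(1−δ^3)/(1−δ) + 20δ^3/(1−δ); cooperation value: 25/(1−δ).
IC: 25 ≥ 41(1−δ^3) + 20δ^3 = 41 − 21δ^3.
So δ^3 ≥ 16/21, giving δ ≥ (16/21)^(1/3) ≈ 0.913.

0.913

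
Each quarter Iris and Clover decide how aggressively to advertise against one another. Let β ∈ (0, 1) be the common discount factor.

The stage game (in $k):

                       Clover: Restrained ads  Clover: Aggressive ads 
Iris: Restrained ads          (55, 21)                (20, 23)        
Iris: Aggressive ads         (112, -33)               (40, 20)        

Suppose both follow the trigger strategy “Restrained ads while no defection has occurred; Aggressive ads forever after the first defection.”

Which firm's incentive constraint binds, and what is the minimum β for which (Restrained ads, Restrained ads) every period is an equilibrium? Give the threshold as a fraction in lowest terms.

For Iris: deviation gain 112−55 = 57, per-period punishment loss 55−40 = 15. IC gives β ≥ 57/72 = 19/24.
For Clover: gain 2, loss 1 per period, so β ≥ 2/3.
The tighter constraint is Iris's, so cooperation needs β ≥ 19/24.

Iris; β ≥ 19/24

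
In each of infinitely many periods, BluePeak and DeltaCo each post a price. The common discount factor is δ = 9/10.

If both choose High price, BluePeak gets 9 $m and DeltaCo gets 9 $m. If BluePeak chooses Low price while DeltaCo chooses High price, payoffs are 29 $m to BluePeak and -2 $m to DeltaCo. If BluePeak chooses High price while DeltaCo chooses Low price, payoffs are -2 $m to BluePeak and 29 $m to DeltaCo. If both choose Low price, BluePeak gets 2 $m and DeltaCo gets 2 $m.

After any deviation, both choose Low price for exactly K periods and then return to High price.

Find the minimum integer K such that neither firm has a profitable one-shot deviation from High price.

No profitable deviation requires (9−2)(δ+…+δ^K) ≥ 29−9, i.e. δ+…+δ^K ≥ 20/7 ≈ 2.8571.
With δ = 9/10, the partial sums are K=1: 0.9000, K=2: 1.7100, K=3: 2.4390, K=4: 3.0951.
K = 4 is the first length at which the sum reaches 2.8571.

4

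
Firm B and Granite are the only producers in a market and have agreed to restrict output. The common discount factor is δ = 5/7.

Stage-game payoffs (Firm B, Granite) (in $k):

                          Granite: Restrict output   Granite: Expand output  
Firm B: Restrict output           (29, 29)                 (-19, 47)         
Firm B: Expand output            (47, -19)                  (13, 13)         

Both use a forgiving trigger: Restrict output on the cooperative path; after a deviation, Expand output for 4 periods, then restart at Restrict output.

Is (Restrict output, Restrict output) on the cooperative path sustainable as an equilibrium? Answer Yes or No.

A one-shot deviation gives 47 now, then 13 for 4 periods, then back to 29.
Gain from deviating: (47−29) today; loss: (29−13) in each of the next 4 periods.
No-deviation condition: (29−13)(δ+…+δ^4) ≥ 47−29, i.e. δ+…+δ^4 ≥ 9/8.
At δ = 5/7: δ+…+δ^4 = 1.8492 ≥ 1.1250.
So cooperation is sustainable.

Yes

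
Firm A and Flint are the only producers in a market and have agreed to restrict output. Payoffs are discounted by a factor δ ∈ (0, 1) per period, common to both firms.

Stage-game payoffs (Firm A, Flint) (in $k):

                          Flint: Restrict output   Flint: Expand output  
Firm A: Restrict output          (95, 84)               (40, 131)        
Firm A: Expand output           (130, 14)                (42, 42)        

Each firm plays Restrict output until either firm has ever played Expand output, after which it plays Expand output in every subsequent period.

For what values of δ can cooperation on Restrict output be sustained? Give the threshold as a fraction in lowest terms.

47/89

Firm A: cooperation gives 95 each period; deviation gives 130 once then 42 forever.
  95/(1−δ) ≥ 130 + 42δ/(1−δ) ⇒ δ ≥ 35/88.
Flint: cooperation gives 84 each period; deviation gives 131 once then 42 forever.
  δ ≥ 47/89.
Both must hold, so the binding constraint is Flint's: δ ≥ 47/89.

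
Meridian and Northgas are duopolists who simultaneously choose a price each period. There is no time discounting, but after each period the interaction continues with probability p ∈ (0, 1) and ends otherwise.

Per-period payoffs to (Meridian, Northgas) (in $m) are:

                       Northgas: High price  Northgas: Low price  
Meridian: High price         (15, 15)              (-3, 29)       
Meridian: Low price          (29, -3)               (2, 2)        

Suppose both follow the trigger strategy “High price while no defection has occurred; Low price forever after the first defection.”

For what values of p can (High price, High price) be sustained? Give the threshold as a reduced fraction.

Expected cooperation value is 15 + p·15 + p²·15 + … = 15/(1−p); deviation gives 29 + p·2/(1−p).
15 ≥ 29(1−p) + 2p ⇒ 27p ≥ 14 ⇒ p ≥ 14/27.

14/27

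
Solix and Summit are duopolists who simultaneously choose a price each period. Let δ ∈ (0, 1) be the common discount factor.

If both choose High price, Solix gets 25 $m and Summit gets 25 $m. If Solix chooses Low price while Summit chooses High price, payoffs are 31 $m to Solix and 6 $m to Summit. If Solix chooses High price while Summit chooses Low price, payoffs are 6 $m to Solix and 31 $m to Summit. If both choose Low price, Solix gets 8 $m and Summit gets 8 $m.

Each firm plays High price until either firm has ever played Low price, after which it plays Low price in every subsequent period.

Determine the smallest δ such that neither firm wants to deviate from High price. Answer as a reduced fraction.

One-period gain from deviating is 31 − 25 = 6. The loss is 25 − 8 = 17 in every subsequent period, with present value 17·δ/(1−δ).
Deviation is unprofitable when 17·δ/(1−δ) ≥ 6, i.e. δ/(1−δ) ≥ 6/17.
Equivalently δ ≥ 6/(6+17) = 6/23.

6/23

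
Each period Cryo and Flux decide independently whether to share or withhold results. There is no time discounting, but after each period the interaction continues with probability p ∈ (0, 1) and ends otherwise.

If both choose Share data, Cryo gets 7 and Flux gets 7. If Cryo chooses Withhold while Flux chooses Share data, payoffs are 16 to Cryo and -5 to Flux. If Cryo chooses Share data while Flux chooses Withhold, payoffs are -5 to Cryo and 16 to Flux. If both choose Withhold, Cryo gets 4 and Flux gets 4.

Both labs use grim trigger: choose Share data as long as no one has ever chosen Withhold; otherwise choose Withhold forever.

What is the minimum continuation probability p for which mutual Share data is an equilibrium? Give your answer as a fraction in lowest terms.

3/4

With no time discounting, the continuation probability p plays the role of the discount factor.
Grim-trigger IC: 7/(1−p) ≥ 16 + 4p/(1−p) ⇒ p ≥ (16−7)/(16−4) = 3/4.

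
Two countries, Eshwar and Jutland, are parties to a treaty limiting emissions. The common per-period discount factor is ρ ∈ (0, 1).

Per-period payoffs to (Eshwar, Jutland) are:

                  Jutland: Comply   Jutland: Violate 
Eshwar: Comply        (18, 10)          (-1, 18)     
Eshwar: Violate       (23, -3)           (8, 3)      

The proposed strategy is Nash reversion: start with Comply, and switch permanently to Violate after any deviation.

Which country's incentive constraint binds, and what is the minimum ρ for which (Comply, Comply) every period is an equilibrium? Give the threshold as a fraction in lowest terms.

For Eshwar: deviation gain 23−18 = 5, per-period punishment loss 18−8 = 10. IC gives ρ ≥ 5/15 = 1/3.
For Jutland: gain 8, loss 7 per period, so ρ ≥ 8/15.
The tighter constraint is Jutland's, so cooperation needs ρ ≥ 8/15.

Jutland; ρ ≥ 8/15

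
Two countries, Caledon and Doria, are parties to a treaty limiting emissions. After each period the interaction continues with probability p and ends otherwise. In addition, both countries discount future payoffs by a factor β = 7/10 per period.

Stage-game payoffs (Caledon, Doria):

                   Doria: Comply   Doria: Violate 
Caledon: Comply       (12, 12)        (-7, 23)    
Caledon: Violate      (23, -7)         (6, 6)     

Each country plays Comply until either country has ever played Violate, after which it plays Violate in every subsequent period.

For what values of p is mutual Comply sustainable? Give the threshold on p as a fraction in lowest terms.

Expected continuation weight on next period's payoff is β·p = 7/10·p, which plays the role of the discount factor.
Cooperation requires 7/10·p ≥ (23−12)/(23−6) = 11/17, hence p ≥ 110/119.

110/119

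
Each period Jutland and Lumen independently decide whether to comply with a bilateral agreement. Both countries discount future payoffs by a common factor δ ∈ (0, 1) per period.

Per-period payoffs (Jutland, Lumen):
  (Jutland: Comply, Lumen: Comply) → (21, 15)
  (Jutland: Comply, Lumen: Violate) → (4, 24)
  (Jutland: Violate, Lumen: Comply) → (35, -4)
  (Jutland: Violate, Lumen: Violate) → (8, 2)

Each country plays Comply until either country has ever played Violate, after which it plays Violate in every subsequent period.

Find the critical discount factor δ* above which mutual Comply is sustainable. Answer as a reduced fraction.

For Jutland: deviation gain 35−21 = 14, per-period punishment loss 21−8 = 13. IC gives δ ≥ 14/27.
For Lumen: gain 9, loss 13 per period, so δ ≥ 9/22.
The tighter constraint is Jutland's, so cooperation needs δ ≥ 14/27.

14/27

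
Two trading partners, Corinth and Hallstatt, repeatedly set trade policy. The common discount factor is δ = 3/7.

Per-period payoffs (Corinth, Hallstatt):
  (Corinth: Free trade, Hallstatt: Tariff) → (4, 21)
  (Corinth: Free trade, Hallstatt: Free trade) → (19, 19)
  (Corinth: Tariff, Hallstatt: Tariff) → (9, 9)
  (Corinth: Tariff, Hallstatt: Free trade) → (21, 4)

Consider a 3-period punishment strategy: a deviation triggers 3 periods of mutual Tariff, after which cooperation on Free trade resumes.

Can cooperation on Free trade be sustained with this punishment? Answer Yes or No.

Yes

A one-shot deviation gives 21 now, then 9 for 3 periods, then back to 19.
Gain from deviating: (21−19) today; loss: (19−9) in each of the next 3 periods.
No-deviation condition: (19−9)(δ+…+δ^3) ≥ 21−19, i.e. δ+…+δ^3 ≥ 1/5.
At δ = 3/7: δ+…+δ^3 = 0.6910 ≥ 0.2000.
So cooperation is sustainable.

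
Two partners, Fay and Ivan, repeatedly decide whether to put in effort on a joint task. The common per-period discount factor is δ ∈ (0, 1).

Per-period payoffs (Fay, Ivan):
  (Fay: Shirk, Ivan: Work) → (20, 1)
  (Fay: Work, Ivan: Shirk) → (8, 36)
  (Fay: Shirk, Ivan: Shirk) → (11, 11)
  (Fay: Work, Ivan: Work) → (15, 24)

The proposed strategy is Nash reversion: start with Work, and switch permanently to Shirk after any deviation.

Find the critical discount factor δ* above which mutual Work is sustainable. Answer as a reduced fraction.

5/9

Fay: cooperation gives 15 each period; deviation gives 20 once then 11 forever.
  15/(1−δ) ≥ 20 + 11δ/(1−δ) ⇒ δ ≥ 5/9.
Ivan: cooperation gives 24 each period; deviation gives 36 once then 11 forever.
  δ ≥ 12/25.
Both must hold, so the binding constraint is Fay's: δ ≥ 5/9.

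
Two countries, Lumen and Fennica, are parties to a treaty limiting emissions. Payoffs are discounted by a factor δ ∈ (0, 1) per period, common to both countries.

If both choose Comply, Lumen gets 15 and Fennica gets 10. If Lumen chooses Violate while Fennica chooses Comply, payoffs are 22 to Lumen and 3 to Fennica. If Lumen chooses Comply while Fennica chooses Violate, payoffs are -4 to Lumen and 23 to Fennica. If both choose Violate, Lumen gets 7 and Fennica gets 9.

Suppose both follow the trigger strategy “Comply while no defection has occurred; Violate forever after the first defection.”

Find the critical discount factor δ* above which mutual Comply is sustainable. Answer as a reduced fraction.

For Lumen: deviation gain 22−15 = 7, per-period punishment loss 15−7 = 8. IC gives δ ≥ 7/15.
For Fennica: gain 13, loss 1 per period, so δ ≥ 13/14.
The tighter constraint is Fennica's, so cooperation needs δ ≥ 13/14.

13/14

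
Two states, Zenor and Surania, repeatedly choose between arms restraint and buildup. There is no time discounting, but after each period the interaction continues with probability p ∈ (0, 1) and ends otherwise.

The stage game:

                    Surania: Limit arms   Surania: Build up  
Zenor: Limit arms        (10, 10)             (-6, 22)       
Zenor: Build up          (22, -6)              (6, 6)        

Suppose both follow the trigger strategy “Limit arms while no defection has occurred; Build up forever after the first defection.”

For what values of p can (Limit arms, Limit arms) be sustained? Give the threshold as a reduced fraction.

With no time discounting, the continuation probability p plays the role of the discount factor.
Grim-trigger IC: 10/(1−p) ≥ 22 + 6p/(1−p) ⇒ p ≥ (22−10)/(22−6) = 3/4.

3/4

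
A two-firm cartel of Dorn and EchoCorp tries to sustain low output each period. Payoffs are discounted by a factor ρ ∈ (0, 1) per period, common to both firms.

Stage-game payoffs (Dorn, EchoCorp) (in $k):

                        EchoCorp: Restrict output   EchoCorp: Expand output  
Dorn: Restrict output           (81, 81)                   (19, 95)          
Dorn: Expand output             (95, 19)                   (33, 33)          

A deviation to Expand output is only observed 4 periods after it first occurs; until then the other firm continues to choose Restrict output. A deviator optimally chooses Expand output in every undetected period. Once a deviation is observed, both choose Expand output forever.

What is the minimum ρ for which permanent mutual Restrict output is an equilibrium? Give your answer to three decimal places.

0.689

The best deviation is to choose Expand output for all 4 undetected periods, earning 95 each, then 33 forever once detected.
Deviation value: 95(1−ρ^4)/(1−ρ) + 33ρ^4/(1−ρ); cooperation value: 81/(1−ρ).
IC: 81 ≥ 95(1−ρ^4) + 33ρ^4 = 95 − 62ρ^4.
So ρ^4 ≥ 14/62 = 7/31, giving ρ ≥ (7/31)^(1/4) ≈ 0.689.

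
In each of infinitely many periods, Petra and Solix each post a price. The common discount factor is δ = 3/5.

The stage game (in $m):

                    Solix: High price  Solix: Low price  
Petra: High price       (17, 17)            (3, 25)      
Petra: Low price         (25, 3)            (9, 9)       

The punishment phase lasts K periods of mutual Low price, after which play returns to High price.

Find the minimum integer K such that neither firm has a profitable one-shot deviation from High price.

3

No profitable deviation requires (17−9)(δ+…+δ^K) ≥ 25−17, i.e. δ+…+δ^K ≥ 1 ≈ 1.0000.
With δ = 3/5, the partial sums are K=1: 0.6000, K=2: 0.9600, K=3: 1.1760.
K = 3 is the first length at which the sum reaches 1.0000.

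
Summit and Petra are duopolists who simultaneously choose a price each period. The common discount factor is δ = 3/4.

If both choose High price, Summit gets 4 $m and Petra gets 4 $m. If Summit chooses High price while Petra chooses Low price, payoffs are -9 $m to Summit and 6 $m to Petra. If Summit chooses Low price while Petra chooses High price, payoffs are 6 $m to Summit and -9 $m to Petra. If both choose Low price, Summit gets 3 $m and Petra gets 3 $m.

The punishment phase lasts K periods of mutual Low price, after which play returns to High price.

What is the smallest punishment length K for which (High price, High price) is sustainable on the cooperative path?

4

IC: δ(1−δ^K)/(1−δ) ≥ (6−4)/(4−3) = 2.
With δ = 3/4: need 1 − δ^K ≥ 2·(1−3/4)/(3/4), i.e. δ^K ≤ 0.3333.
Since (3/4)^3 = 0.4219 and (3/4)^4 = 0.3164, the smallest such K is 4.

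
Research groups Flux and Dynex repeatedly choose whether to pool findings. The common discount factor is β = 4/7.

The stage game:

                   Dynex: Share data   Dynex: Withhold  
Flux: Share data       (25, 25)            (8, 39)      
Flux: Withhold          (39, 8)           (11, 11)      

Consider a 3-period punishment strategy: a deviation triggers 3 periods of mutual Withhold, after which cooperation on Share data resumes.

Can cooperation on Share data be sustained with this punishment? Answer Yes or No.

Yes

Comparing payoff streams over the 4 periods until play realigns: cooperate → 25(1+β+…+β^3); deviate → 39 + 11(β+…+β^3).
Cooperation is sustained iff (25−11)(β+…+β^3) ≥ 39−25.
β+…+β^3 = 4/7·(1−(4/7)^3)/(1−4/7) = 1.0845, and (39−25)/(25−11) = 1.0000.
1.0845 ≥ 1.0000, so cooperation is sustainable.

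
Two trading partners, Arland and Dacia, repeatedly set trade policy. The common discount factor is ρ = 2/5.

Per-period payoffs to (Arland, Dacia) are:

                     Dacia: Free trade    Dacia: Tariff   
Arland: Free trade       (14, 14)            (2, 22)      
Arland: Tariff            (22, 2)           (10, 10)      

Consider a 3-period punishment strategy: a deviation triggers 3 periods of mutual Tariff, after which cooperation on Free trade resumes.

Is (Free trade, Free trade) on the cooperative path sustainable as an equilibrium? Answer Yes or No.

A one-shot deviation gives 22 now, then 10 for 3 periods, then back to 14.
Gain from deviating: (22−14) today; loss: (14−10) in each of the next 3 periods.
No-deviation condition: (14−10)(ρ+…+ρ^3) ≥ 22−14, i.e. ρ+…+ρ^3 ≥ 2.
At ρ = 2/5: ρ+…+ρ^3 = 0.6240 < 2.0000.
So cooperation is not sustainable.

No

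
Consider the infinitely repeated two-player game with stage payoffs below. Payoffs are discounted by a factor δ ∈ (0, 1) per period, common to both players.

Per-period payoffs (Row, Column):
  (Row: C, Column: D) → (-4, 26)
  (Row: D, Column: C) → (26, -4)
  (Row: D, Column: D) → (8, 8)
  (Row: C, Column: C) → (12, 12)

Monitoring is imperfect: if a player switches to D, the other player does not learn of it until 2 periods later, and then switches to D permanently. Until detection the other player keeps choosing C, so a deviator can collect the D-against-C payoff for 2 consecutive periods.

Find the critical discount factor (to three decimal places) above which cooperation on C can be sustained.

A deviator earns 26 for 2 periods, then 8 forever; cooperating earns 12 forever. Multiplying the IC by (1−δ):
12 ≥ 26(1−δ^2) + 8δ^2, so 18·δ^2 ≥ 14 and δ^2 ≥ 7/9.
δ ≥ (7/9)^(1/2) ≈ 0.882.

0.882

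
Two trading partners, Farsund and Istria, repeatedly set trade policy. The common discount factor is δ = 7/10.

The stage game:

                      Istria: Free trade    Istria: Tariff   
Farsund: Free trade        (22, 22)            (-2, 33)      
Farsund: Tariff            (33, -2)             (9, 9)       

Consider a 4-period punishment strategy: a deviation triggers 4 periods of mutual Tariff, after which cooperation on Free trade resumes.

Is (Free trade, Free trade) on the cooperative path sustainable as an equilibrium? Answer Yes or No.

Yes

A one-shot deviation gives 33 now, then 9 for 4 periods, then back to 22.
Gain from deviating: (33−22) today; loss: (22−9) in each of the next 4 periods.
No-deviation condition: (22−9)(δ+…+δ^4) ≥ 33−22, i.e. δ+…+δ^4 ≥ 11/13.
At δ = 7/10: δ+…+δ^4 = 1.7731 ≥ 0.8462.
So cooperation is sustainable.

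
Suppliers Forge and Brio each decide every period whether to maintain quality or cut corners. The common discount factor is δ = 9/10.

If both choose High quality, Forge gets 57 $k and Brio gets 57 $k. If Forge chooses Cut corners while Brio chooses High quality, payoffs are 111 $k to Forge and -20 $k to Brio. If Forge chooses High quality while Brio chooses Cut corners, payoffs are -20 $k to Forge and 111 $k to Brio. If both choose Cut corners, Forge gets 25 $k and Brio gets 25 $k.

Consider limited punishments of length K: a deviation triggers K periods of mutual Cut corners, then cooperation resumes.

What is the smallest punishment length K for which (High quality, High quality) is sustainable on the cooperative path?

Need Σ_{k=1}^{K} δ^k ≥ (111−57)/(57−25) = 1.6875 at δ = 9/10.
At K = 1 the sum is 0.9000 < 1.6875; at K = 2 it is 1.7100 ≥ 1.6875.
So the minimum punishment length is K = 2.

2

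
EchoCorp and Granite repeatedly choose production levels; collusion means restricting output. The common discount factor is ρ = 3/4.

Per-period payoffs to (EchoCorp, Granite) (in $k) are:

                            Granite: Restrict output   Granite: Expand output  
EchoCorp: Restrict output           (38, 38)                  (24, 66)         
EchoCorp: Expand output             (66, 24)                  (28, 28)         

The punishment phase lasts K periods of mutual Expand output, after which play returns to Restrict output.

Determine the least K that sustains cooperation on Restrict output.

IC: ρ(1−ρ^K)/(1−ρ) ≥ (66−38)/(38−28) = 14/5.
With ρ = 3/4: need 1 − ρ^K ≥ 14/5·(1−3/4)/(3/4), i.e. ρ^K ≤ 0.0667.
Since (3/4)^9 = 0.0751 and (3/4)^10 = 0.0563, the smallest such K is 10.

10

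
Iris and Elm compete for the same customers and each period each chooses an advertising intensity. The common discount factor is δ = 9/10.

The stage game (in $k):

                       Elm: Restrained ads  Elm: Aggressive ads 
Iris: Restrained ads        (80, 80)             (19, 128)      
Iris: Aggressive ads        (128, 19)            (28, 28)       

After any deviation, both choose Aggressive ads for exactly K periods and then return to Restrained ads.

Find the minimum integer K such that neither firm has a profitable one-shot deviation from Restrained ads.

IC: δ(1−δ^K)/(1−δ) ≥ (128−80)/(80−28) = 12/13.
With δ = 9/10: need 1 − δ^K ≥ 12/13·(1−9/10)/(9/10), i.e. δ^K ≤ 0.8974.
Since (9/10)^1 = 0.9000 and (9/10)^2 = 0.8100, the smallest such K is 2.

2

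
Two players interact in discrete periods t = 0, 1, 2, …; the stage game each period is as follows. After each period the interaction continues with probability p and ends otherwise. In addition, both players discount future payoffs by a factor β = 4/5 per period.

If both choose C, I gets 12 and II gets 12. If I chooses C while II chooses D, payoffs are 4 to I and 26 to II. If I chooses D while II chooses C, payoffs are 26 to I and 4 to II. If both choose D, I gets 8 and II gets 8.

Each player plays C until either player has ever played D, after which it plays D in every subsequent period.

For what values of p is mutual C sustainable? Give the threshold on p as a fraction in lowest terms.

With continuation probability p and discount β, the effective per-period discount factor is βp.
Grim-trigger IC: βp ≥ (26−12)/(26−8) = 7/9.
So p ≥ (7/9)/(4/5) = 35/36.

35/36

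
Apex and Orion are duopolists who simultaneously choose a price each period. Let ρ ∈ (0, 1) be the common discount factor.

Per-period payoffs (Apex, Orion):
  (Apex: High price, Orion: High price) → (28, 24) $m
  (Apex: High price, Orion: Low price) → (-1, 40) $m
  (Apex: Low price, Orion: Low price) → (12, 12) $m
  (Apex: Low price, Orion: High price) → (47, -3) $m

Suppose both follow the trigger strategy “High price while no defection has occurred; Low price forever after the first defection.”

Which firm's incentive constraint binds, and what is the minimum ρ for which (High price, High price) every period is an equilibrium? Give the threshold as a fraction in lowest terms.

For Apex: deviation gain 47−28 = 19, per-period punishment loss 28−12 = 16. IC gives ρ ≥ 19/35.
For Orion: gain 16, loss 12 per period, so ρ ≥ 16/28 = 4/7.
The tighter constraint is Orion's, so cooperation needs ρ ≥ 4/7.

Orion; ρ ≥ 4/7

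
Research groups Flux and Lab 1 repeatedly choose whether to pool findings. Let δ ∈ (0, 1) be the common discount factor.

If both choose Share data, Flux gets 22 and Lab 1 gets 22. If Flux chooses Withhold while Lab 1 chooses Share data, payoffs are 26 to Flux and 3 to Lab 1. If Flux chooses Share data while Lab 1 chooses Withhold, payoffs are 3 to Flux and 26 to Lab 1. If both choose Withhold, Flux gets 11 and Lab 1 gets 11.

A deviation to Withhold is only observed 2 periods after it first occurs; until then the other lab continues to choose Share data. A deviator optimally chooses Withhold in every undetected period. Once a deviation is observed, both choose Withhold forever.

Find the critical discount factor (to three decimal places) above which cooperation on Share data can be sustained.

Deviating for the 2 undetected periods gains 26−22 = 4 per period over cooperation, then loses 22−11 = 11 per period forever once punishment starts.
Gain: 4(1 + δ + … + δ^1); loss: 11·δ^2/(1−δ).
No profitable deviation ⇔ 4(1−δ^2) ≤ 11·δ^2, i.e. δ^2 ≥ 4/(4+11) = 4/15.
Hence δ ≥ (4/15)^(1/2) ≈ 0.516.

0.516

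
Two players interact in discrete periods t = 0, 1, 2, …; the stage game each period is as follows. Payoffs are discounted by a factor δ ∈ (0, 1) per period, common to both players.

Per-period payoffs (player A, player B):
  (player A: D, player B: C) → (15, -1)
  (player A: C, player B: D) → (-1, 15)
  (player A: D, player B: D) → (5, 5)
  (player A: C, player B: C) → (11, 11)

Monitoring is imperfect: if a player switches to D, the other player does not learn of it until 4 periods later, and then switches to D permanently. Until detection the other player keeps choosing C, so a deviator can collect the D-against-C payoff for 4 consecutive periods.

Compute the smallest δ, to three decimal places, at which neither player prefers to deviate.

0.795

The best deviation is to choose D for all 4 undetected periods, earning 15 each, then 5 forever once detected.
Deviation value: 15(1−δ^4)/(1−δ) + 5δ^4/(1−δ); cooperation value: 11/(1−δ).
IC: 11 ≥ 15(1−δ^4) + 5δ^4 = 15 − 10δ^4.
So δ^4 ≥ 4/10 = 2/5, giving δ ≥ (2/5)^(1/4) ≈ 0.795.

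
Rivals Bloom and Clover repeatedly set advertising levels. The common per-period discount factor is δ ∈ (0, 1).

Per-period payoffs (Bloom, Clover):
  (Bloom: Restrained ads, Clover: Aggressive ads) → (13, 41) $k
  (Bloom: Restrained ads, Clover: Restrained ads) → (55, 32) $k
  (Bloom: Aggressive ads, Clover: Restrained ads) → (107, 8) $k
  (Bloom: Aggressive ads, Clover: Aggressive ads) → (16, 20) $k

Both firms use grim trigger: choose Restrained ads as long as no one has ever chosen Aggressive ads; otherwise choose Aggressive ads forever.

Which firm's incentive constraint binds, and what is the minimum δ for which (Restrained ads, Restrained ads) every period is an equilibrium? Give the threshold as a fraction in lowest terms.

Bloom's threshold: (107−55)/(107−16) = 4/7.
Clover's threshold: (41−32)/(41−20) = 3/7.
4/7 > 3/7, so Bloom binds and δ* = 4/7.

Bloom; δ ≥ 4/7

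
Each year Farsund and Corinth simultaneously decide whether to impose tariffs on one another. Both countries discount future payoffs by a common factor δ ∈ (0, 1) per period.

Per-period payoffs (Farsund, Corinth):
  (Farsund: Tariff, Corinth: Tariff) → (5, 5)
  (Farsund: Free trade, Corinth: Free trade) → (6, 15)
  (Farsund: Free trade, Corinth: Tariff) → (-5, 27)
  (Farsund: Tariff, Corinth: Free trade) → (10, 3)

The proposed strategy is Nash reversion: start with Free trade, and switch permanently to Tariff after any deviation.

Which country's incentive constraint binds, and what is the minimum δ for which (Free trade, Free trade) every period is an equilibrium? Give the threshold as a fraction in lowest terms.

Farsund: cooperation gives 6 each period; deviation gives 10 once then 5 forever.
  6/(1−δ) ≥ 10 + 5δ/(1−δ) ⇒ δ ≥ 4/5.
Corinth: cooperation gives 15 each period; deviation gives 27 once then 5 forever.
  δ ≥ 12/22 = 6/11.
Both must hold, so the binding constraint is Farsund's: δ ≥ 4/5.

Farsund; δ ≥ 4/5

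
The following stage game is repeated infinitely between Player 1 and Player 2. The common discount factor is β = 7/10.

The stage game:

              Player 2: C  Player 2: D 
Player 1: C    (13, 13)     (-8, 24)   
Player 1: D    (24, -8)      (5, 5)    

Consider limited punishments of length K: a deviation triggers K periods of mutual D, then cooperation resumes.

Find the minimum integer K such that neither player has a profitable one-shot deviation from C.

Need Σ_{k=1}^{K} β^k ≥ (24−13)/(13−5) = 1.3750 at β = 7/10.
At K = 2 the sum is 1.1900 < 1.3750; at K = 3 it is 1.5330 ≥ 1.3750.
So the minimum punishment length is K = 3.

3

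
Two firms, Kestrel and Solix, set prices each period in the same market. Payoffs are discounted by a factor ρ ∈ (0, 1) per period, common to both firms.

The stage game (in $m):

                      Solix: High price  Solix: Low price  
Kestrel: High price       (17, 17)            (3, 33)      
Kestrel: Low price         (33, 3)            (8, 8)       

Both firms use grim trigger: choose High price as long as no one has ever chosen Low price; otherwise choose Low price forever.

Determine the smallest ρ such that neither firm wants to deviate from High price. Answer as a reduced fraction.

One-period gain from deviating is 33 − 17 = 16. The loss is 17 − 8 = 9 in every subsequent period, with present value 9·ρ/(1−ρ).
Deviation is unprofitable when 9·ρ/(1−ρ) ≥ 16, i.e. ρ/(1−ρ) ≥ 16/9.
Equivalently ρ ≥ 16/(16+9) = 16/25.

16/25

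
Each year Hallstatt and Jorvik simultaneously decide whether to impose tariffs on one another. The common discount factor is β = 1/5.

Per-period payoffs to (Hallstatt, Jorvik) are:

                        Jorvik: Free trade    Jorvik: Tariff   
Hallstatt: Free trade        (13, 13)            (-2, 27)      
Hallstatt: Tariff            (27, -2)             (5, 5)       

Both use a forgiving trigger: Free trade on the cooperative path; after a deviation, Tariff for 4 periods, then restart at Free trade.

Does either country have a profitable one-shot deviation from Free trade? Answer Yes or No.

Yes

IC: β+…+β^4 ≥ (27−13)/(13−5) = 7/4.
At β = 1/5: partial sum = 0.2496 < 1.7500. Cooperation not sustainable.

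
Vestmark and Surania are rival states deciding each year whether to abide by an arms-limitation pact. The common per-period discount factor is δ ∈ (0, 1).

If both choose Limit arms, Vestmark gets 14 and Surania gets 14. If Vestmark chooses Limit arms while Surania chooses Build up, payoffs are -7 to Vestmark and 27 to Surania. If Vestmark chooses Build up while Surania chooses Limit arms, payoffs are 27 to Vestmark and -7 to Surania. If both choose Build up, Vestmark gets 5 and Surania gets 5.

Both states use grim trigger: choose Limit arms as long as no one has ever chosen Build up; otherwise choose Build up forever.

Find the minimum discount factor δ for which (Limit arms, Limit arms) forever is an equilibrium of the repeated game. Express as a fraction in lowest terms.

Cooperation forever yields 14 each period: 14/(1−δ).
Deviating yields 27 once, then 5 forever: 27 + 5δ/(1−δ).
No profitable deviation requires 14/(1−δ) ≥ 27 + 5δ/(1−δ).
Multiplying by (1−δ): 14 ≥ 27(1−δ) + 5δ = 27 − 22δ.
So 22δ ≥ 13, i.e. δ ≥ 13/22.

13/22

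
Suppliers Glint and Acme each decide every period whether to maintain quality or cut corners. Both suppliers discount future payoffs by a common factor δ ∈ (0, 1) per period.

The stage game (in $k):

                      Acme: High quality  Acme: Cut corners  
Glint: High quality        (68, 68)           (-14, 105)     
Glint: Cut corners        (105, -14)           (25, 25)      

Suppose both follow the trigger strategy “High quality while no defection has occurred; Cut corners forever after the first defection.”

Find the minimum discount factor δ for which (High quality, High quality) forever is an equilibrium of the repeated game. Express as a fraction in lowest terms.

37/80

Cooperation forever yields 68 each period: 68/(1−δ).
Deviating yields 105 once, then 25 forever: 105 + 25δ/(1−δ).
No profitable deviation requires 68/(1−δ) ≥ 105 + 25δ/(1−δ).
Multiplying by (1−δ): 68 ≥ 105(1−δ) + 25δ = 105 − 80δ.
So 80δ ≥ 37, i.e. δ ≥ 37/80.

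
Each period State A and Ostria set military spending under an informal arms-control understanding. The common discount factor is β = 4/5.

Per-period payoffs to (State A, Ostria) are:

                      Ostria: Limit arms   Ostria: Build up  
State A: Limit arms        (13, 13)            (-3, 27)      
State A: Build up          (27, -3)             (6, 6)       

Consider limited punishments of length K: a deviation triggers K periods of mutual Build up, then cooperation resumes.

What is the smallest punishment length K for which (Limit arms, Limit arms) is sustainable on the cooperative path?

No profitable deviation requires (13−6)(β+…+β^K) ≥ 27−13, i.e. β+…+β^K ≥ 2 ≈ 2.0000.
With β = 4/5, the partial sums are K=1: 0.8000, K=2: 1.4400, K=3: 1.9520, K=4: 2.3616.
K = 4 is the first length at which the sum reaches 2.0000.

4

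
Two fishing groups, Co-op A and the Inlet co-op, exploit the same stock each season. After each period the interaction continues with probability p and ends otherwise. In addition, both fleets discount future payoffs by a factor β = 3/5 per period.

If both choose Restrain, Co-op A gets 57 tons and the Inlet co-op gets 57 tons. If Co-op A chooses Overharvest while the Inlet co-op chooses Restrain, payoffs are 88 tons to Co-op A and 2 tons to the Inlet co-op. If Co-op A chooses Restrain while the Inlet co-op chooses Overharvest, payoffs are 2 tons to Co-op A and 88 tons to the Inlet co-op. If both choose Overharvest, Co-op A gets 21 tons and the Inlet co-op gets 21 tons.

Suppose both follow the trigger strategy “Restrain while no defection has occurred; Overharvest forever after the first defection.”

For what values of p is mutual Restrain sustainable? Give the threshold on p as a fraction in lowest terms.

155/201

Expected continuation weight on next period's payoff is β·p = 3/5·p, which plays the role of the discount factor.
Cooperation requires 3/5·p ≥ (88−57)/(88−21) = 31/67, hence p ≥ 155/201.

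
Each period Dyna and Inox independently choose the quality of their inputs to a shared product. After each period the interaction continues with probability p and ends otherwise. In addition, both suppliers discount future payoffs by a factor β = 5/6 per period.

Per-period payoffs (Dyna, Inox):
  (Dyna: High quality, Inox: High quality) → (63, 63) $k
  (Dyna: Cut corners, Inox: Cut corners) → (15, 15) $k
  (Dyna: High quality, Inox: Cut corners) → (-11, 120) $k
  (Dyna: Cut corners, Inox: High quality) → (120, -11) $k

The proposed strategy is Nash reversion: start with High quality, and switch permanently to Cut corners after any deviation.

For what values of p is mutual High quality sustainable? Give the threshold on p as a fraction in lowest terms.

114/175

Expected continuation weight on next period's payoff is β·p = 5/6·p, which plays the role of the discount factor.
Cooperation requires 5/6·p ≥ (120−63)/(120−15) = 19/35, hence p ≥ 114/175.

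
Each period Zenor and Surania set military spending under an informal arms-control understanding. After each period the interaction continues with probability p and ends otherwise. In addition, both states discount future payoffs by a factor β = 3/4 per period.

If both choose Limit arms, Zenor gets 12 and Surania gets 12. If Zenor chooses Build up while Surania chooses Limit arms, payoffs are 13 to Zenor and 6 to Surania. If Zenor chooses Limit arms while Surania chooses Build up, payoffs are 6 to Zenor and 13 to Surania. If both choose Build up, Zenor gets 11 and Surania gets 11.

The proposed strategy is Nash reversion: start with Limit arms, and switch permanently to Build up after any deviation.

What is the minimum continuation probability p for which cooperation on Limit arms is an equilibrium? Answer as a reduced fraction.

Expected continuation weight on next period's payoff is β·p = 3/4·p, which plays the role of the discount factor.
Cooperation requires 3/4·p ≥ (13−12)/(13−11) = 1/2, hence p ≥ 2/3.

2/3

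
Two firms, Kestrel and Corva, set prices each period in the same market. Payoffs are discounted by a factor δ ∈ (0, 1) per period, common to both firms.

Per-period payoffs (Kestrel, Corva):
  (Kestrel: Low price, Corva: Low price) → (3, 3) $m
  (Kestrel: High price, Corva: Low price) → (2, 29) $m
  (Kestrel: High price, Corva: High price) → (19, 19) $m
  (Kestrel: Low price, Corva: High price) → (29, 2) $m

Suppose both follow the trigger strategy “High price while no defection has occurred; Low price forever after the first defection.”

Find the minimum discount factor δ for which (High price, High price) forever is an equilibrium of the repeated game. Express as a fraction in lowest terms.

Cooperation forever yields 19 each period: 19/(1−δ).
Deviating yields 29 once, then 3 forever: 29 + 3δ/(1−δ).
No profitable deviation requires 19/(1−δ) ≥ 29 + 3δ/(1−δ).
Multiplying by (1−δ): 19 ≥ 29(1−δ) + 3δ = 29 − 26δ.
So 26δ ≥ 10, i.e. δ ≥ 10/26 = 5/13.

5/13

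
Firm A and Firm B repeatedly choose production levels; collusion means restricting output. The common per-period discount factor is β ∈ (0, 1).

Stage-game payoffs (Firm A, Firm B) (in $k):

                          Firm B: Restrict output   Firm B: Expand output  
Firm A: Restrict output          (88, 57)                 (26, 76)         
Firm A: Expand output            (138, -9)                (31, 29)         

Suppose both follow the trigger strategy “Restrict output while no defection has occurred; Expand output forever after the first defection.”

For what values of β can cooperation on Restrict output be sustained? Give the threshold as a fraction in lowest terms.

50/107

For Firm A: deviation gain 138−88 = 50, per-period punishment loss 88−31 = 57. IC gives β ≥ 50/107.
For Firm B: gain 19, loss 28 per period, so β ≥ 19/47.
The tighter constraint is Firm A's, so cooperation needs β ≥ 50/107.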